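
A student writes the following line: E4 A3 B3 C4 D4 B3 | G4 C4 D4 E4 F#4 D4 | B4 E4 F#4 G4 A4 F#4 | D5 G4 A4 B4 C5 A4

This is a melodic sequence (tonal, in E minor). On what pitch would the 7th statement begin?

Taking 6-note groups, the heads are E4, G4, B4, D5: the pattern moves up a 3rd.
Continuing: F#5 → A5 → C6. Statement 7 starts on C6.

C6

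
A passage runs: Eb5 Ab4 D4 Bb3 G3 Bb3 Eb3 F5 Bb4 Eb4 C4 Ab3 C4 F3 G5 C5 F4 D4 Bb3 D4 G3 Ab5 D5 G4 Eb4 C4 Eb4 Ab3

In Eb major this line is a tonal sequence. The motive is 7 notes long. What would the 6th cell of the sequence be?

Unit = 7 notes; the statements start on Eb5, F5, G5, Ab5, moving up a 2nd each time.
Extending up a 2nd: Bb5 → C6.
Statement 6 starts on C6 and keeps the same diatonic contour: C6 F5 Bb4 G4 Eb4 G4 C4.

C6 F5 Bb4 G4 Eb4 G4 C4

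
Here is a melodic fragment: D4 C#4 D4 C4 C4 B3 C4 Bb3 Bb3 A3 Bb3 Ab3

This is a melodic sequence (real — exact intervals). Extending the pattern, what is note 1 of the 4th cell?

Ab3

Grouping in 4s, the 1st note of each cell is D4, C4, Bb3.
One more down a 2nd gives Ab3.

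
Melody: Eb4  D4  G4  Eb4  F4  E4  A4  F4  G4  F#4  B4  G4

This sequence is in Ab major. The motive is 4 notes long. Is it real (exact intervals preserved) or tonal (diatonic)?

real

Each cell has the same semitone pattern (-1, 5, -4) — intervals are preserved exactly.
And D4 lies outside Ab major, so the sequence is real rather than tonal.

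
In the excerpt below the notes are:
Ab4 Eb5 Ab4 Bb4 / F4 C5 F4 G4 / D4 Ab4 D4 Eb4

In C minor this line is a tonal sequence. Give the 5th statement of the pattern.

G3 D4 G3 Ab3

Taking 4-note groups, the heads are Ab4, F4, D4: the pattern moves down a 3rd.
Continuing the starts: Bb3 → G3.
So cell 5 is G3 D4 G3 Ab3.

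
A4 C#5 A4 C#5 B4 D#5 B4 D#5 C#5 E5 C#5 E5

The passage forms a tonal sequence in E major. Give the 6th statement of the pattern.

F#5 A5 F#5 A5

Taking 4-note groups, the heads are A4, B4, C#5: the pattern moves up a 2nd.
Carrying on: D#5 → E5 → F#5.
From F#5 the diatonic shape gives F#5 A5 F#5 A5.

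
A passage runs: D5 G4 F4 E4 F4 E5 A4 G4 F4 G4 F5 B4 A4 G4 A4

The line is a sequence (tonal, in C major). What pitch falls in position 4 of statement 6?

C5

Grouping in 5s, the 4th note of each cell is E4, F4, G4.
Carrying that up a 2nd forward: A4 → B4 → C5.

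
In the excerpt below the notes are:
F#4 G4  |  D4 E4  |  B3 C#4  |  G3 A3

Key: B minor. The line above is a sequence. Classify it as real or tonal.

tonal

Every note is diatonic to B minor.
Cell 1 has +1 semitones from note 1 to 2, but cell 2 has +2 — the interval quality changes while the contour stays the same, which is the hallmark of a tonal sequence.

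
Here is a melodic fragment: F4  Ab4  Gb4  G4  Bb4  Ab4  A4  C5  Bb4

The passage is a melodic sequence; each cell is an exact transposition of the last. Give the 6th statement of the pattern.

D#5 F#5 E5

Unit = 3 notes; the statements start on F4, G4, A4, moving up a 2nd each time.
Carrying on: B4 → C#5 → D#5.
So cell 6 is D#5 F#5 E5.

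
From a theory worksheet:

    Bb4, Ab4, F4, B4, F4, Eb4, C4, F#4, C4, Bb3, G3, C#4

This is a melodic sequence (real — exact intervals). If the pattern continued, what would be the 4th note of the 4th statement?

Grouping in 4s, the 4th note of each cell is B4, F#4, C#4.
From C#4, down a 4th gives G#3.

G#3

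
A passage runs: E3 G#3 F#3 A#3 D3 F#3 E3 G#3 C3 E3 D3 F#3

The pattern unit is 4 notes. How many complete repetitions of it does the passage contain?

12 notes in groups of 4 gives 12/4 = 3 statements.
Starts: E3, D3, C3 — each down a 2nd.

3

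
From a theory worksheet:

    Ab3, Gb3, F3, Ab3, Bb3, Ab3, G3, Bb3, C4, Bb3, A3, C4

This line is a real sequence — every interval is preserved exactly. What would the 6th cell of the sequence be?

F#4 E4 D#4 F#4

Unit = 4 notes; the statements start on Ab3, Bb3, C4, moving up a 2nd each time.
Extending up a 2nd: D4 → E4 → F#4.
Statement 6 starts on F#4 and keeps the same exact contour: F#4 E4 D#4 F#4.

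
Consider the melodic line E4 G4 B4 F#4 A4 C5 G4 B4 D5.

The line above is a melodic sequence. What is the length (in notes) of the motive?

Try groups of 3 (3 cells in 9 notes):
E4 G4 B4 | F#4 A4 C5 | G4 B4 D5
Each cell is the previous one up a 2nd — so the unit is 3 notes.

3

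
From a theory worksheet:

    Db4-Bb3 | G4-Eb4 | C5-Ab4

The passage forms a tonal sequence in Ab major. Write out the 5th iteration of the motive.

Bb5 G5

Unit = 2 notes; the statements start on Db4, G4, C5, moving up a 4th each time.
Continuing the starts: F5 → Bb5.
Statement 5 starts on Bb5 and keeps the same diatonic contour: Bb5 G5.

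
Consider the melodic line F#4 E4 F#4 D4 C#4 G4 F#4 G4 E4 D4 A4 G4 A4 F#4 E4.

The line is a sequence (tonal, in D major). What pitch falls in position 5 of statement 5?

The unit is 5 notes. Position-5 pitches of the 3 shown cells: C#4, D4, E4.
Carrying that up a 2nd forward: F#4 → G4.

G4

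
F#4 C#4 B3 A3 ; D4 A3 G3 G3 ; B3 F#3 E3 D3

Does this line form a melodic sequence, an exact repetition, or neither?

Note 4 of cell 2 is G3; if this were a sequence it would be F#3. No unit length gives a consistent transposition pattern.

neither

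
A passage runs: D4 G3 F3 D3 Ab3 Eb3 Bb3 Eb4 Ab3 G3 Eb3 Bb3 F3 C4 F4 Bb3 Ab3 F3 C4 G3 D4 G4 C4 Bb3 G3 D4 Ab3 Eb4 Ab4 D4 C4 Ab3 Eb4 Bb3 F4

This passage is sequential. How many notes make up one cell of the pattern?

There are 35 notes; a 7-note unit gives 5 cells:
D4 G3 F3 D3 Ab3 Eb3 Bb3 | Eb4 Ab3 G3 Eb3 Bb3 F3 C4 | F4 Bb3 Ab3 F3 C4 G3 D4 | G4 C4 Bb3 G3 D4 Ab3 Eb4 | Ab4 D4 C4 Ab3 Eb4 Bb3 F4
That's a consistent up a 2nd shift per cell, and no other grouping gives one.

7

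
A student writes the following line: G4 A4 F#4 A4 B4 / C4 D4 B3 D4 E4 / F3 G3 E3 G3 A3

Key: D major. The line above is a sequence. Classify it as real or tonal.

Each cell has the same semitone pattern (2, -3, 3, 2) — intervals are preserved exactly.
And C4 lies outside D major, so the sequence is real rather than tonal.

real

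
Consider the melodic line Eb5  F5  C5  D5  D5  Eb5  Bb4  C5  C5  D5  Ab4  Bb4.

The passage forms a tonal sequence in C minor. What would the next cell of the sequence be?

Bb4 C5 G4 Ab4

The 4-note cells begin on Eb5, D5, C5 — each down a 2nd from the last.
Statement 4 starts on Bb4 and keeps the same diatonic contour: Bb4 C5 G4 Ab4.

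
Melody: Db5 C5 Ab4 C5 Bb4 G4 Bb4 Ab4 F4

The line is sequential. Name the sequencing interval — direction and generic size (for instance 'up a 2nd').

down a 2nd

Taking 3-note groups, the heads are Db5, C5, Bb4: the pattern moves down a 2nd.
Db5 to C5 is down a 2nd.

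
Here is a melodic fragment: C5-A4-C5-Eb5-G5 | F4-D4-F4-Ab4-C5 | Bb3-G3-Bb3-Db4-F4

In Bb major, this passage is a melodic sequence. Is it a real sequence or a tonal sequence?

real

Each cell has the same semitone pattern (-3, 3, 3, 4) — intervals are preserved exactly.
And Ab4 lies outside Bb major, so the sequence is real rather than tonal.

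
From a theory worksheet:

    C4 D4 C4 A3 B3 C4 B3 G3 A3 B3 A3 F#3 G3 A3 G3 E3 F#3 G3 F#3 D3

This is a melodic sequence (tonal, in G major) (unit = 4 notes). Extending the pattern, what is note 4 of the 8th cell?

A2

Grouping in 4s, the 4th note of each cell is A3, G3, F#3, E3, D3.
Each moves down a 2nd. Continuing: C3 → B2 → A2.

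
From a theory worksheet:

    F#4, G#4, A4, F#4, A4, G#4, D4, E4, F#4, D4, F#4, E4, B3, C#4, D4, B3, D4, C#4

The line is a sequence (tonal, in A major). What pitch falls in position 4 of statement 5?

With 6-note cells, note 4 of each statement runs F#4, D4, B3.
Carrying that down a 3rd forward: G#3 → E3.

E3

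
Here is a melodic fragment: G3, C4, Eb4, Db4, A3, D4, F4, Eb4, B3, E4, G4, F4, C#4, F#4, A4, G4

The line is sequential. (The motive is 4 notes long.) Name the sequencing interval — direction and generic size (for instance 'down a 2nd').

up a 2nd

Unit = 4 notes; the statements start on G3, A3, B3, C#4, moving up a 2nd each time.
From G3 to A3: up a 2nd.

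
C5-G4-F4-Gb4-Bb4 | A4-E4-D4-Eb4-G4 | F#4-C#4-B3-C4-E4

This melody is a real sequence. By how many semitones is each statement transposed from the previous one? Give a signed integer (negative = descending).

-3

Taking 5-note groups, the heads are C5, A4, F#4: the pattern moves down a 3rd.
C5 to A4 spans -3 semitones.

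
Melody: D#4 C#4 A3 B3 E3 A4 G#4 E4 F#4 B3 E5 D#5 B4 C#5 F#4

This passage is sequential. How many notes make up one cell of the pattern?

5

Try groups of 5 (3 cells in 15 notes):
D#4 C#4 A3 B3 E3 | A4 G#4 E4 F#4 B3 | E5 D#5 B4 C#5 F#4
That's a consistent up a 5th shift per cell, and no other grouping gives one.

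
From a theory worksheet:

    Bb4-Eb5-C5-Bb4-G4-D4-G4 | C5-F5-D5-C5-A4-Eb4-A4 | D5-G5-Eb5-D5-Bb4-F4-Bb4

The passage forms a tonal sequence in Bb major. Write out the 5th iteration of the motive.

F5 Bb5 G5 F5 D5 A4 D5

Taking 7-note groups, the heads are Bb4, C5, D5: the pattern moves up a 2nd.
Continuing the starts: Eb5 → F5.
From F5 the diatonic shape gives F5 Bb5 G5 F5 D5 A4 D5.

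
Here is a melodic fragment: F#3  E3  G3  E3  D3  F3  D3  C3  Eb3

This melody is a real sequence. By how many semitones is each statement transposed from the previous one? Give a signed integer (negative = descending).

-2

Unit = 3 notes; the statements start on F#3, E3, D3, moving down a 2nd each time.
F#3 to E3 spans -2 semitones.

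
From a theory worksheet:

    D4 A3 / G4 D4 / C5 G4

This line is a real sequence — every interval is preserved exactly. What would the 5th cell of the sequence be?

The 2-note cells begin on D4, G4, C5 — each up a 4th from the last.
Carrying on: F5 → Bb5.
So cell 5 is Bb5 F5.

Bb5 F5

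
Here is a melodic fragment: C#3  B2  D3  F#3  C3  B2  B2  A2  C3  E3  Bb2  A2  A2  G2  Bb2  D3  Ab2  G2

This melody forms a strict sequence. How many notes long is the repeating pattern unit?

6

Try groups of 6 (3 cells in 18 notes):
C#3 B2 D3 F#3 C3 B2 | B2 A2 C3 E3 Bb2 A2 | A2 G2 Bb2 D3 Ab2 G2
That's a consistent down a 2nd shift per cell, and no other grouping gives one.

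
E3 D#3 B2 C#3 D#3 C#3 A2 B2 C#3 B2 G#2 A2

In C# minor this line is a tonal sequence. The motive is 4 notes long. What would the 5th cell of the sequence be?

The 4-note cells begin on E3, D#3, C#3 — each down a 2nd from the last.
Extending down a 2nd: B2 → A2.
So cell 5 is A2 G#2 E2 F#2.

A2 G#2 E2 F#2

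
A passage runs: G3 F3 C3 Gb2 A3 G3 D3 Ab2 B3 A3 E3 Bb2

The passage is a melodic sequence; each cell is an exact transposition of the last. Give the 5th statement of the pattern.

D#4 C#4 G#3 D3

The 4-note cells begin on G3, A3, B3 — each up a 2nd from the last.
Continuing the starts: C#4 → D#4.
From D#4 the exact shape gives D#4 C#4 G#3 D3.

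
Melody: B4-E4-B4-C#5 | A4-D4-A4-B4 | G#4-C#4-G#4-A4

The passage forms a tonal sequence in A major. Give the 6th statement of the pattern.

Unit = 4 notes; the statements start on B4, A4, G#4, moving down a 2nd each time.
Continuing the starts: F#4 → E4 → D4.
So cell 6 is D4 G#3 D4 E4.

D4 G#3 D4 E4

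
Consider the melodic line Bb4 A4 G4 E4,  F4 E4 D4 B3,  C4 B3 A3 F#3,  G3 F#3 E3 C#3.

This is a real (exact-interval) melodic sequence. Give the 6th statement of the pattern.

The 4-note cells begin on Bb4, F4, C4, G3 — each down a 4th from the last.
Extending down a 4th: D3 → A2.
Statement 6 starts on A2 and keeps the same exact contour: A2 G#2 F#2 D#2.

A2 G#2 F#2 D#2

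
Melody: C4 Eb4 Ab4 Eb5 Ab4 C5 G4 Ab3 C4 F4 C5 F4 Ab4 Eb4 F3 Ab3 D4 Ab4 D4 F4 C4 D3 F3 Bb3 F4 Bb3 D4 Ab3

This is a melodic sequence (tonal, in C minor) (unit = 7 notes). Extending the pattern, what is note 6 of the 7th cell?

Grouping in 7s, the 6th note of each cell is C5, Ab4, F4, D4.
Carrying that down a 3rd forward: Bb3 → G3 → Eb3.

Eb3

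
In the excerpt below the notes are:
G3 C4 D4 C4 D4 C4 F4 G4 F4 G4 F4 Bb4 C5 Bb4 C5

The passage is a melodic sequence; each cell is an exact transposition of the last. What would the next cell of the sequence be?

Unit = 5 notes; the statements start on G3, C4, F4, moving up a 4th each time.
Statement 4 starts on Bb4 and keeps the same exact contour: Bb4 Eb5 F5 Eb5 F5.

Bb4 Eb5 F5 Eb5 F5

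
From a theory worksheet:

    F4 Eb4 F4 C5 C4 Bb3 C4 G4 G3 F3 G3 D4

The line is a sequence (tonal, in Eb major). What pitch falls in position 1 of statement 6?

Eb2

With 4-note cells, note 1 of each statement runs F4, C4, G3.
Carrying that down a 4th forward: D3 → Ab2 → Eb2.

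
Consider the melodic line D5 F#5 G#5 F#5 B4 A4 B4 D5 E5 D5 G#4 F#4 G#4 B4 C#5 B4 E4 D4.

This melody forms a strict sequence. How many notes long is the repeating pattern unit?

Try groups of 6 (3 cells in 18 notes):
D5 F#5 G#5 F#5 B4 A4 | B4 D5 E5 D5 G#4 F#4 | G#4 B4 C#5 B4 E4 D4
Each cell is the previous one down a 3rd — so the unit is 6 notes.

6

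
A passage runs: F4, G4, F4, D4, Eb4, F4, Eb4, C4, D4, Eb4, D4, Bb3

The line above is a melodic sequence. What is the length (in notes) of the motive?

Try groups of 4 (3 cells in 12 notes):
F4 G4 F4 D4 | Eb4 F4 Eb4 C4 | D4 Eb4 D4 Bb3
Every group is a transposition down a 2nd of the one before; no shorter unit works.

4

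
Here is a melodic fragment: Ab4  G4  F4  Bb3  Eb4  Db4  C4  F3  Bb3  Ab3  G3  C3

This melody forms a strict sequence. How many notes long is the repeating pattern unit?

12 notes total. Splitting into 3 groups of 4:
Ab4 G4 F4 Bb3 | Eb4 Db4 C4 F3 | Bb3 Ab3 G3 C3
Each cell is the previous one down a 4th — so the unit is 4 notes.

4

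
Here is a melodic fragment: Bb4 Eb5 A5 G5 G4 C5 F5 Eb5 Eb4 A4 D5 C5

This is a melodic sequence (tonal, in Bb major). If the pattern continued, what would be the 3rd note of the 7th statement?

C4

Grouping in 4s, the 3rd note of each cell is A5, F5, D5.
Each moves down a 3rd. Continuing: Bb4 → G4 → Eb4 → C4.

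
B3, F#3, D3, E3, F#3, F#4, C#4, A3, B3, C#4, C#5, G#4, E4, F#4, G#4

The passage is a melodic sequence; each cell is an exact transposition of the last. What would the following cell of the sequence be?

Taking 5-note groups, the heads are B3, F#4, C#5: the pattern moves up a 5th.
From G#5 the exact shape gives G#5 D#5 B4 C#5 D#5.

G#5 D#5 B4 C#5 D#5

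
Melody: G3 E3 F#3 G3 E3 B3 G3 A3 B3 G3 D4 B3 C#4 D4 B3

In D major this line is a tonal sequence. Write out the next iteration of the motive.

Unit = 5 notes; the statements start on G3, B3, D4, moving up a 3rd each time.
From F#4 the diatonic shape gives F#4 D4 E4 F#4 D4.

F#4 D4 E4 F#4 D4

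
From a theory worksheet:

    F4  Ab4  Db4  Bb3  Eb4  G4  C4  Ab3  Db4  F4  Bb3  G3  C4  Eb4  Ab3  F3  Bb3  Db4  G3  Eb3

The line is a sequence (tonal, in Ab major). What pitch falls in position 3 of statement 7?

Eb3

With 4-note cells, note 3 of each statement runs Db4, C4, Bb3, Ab3, G3.
Carrying that down a 2nd forward: F3 → Eb3.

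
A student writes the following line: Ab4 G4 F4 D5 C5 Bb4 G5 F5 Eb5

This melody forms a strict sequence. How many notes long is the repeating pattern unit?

3

9 notes total. Splitting into 3 groups of 3:
Ab4 G4 F4 | D5 C5 Bb4 | G5 F5 Eb5
That's a consistent up a 4th shift per cell, and no other grouping gives one.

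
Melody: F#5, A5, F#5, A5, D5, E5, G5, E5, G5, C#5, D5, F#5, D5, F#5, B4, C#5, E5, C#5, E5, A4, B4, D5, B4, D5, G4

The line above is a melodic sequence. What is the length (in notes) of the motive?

5

There are 25 notes; a 5-note unit gives 5 cells:
F#5 A5 F#5 A5 D5 | E5 G5 E5 G5 C#5 | D5 F#5 D5 F#5 B4 | C#5 E5 C#5 E5 A4 | B4 D5 B4 D5 G4
That's a consistent down a 2nd shift per cell, and no other grouping gives one.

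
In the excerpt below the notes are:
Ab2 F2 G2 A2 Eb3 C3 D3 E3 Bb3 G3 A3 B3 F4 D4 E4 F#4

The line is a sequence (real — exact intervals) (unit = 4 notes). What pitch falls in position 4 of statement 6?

G#5

The unit is 4 notes. Position-4 pitches of the 4 shown cells: A2, E3, B3, F#4.
Extending up a 5th: C#5 → G#5.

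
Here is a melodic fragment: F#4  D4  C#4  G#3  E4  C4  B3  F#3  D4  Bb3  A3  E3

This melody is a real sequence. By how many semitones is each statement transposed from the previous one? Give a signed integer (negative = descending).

-2

With a 4-note motive the entries are F#4, E4, D4, each down a 2nd from the previous.
Counting half-steps from F#4 to E4: -2.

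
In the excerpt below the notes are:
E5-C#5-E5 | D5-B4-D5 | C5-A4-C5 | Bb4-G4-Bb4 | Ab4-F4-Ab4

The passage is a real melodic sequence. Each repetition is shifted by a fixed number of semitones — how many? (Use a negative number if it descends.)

The 3-note cells begin on E5, D5, C5, Bb4, Ab4 — each down a 2nd from the last.
E5 to D5 spans -2 semitones.

-2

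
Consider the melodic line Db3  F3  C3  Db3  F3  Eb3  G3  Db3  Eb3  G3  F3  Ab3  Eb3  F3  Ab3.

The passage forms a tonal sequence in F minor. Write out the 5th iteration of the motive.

Ab3 C4 G3 Ab3 C4

The 5-note cells begin on Db3, Eb3, F3 — each up a 2nd from the last.
Continuing the starts: G3 → Ab3.
Statement 5 starts on Ab3 and keeps the same diatonic contour: Ab3 C4 G3 Ab3 C4.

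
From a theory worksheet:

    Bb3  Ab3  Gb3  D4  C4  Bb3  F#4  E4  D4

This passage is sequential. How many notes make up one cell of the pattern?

3

9 notes total. Splitting into 3 groups of 3:
Bb3 Ab3 Gb3 | D4 C4 Bb3 | F#4 E4 D4
That's a consistent up a 3rd shift per cell, and no other grouping gives one.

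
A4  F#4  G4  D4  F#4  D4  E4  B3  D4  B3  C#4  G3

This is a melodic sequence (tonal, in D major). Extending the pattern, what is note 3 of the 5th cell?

F#3

With 4-note cells, note 3 of each statement runs G4, E4, C#4.
Carrying that down a 3rd forward: A3 → F#3.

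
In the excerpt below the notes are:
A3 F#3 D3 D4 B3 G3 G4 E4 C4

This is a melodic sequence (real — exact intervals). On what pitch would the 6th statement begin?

The 3-note cells begin on A3, D4, G4 — each up a 4th from the last.
Continuing: C5 → F5 → Bb5. Statement 6 starts on Bb5.

Bb5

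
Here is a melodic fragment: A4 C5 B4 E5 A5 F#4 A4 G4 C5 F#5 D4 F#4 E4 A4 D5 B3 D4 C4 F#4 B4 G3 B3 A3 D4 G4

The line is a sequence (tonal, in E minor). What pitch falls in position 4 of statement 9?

Grouping in 5s, the 4th note of each cell is E5, C5, A4, F#4, D4.
Carrying that down a 3rd forward: B3 → G3 → E3 → C3.

C3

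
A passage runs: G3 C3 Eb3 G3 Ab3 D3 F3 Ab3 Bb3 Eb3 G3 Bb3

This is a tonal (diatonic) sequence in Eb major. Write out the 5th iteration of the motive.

The 4-note cells begin on G3, Ab3, Bb3 — each up a 2nd from the last.
Continuing the starts: C4 → D4.
From D4 the diatonic shape gives D4 G3 Bb3 D4.

D4 G3 Bb3 D4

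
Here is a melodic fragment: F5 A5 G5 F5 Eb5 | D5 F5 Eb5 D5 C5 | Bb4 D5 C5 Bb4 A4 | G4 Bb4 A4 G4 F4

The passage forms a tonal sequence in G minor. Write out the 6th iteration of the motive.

C4 Eb4 D4 C4 Bb3

The 5-note cells begin on F5, D5, Bb4, G4 — each down a 3rd from the last.
Continuing the starts: Eb4 → C4.
So cell 6 is C4 Eb4 D4 C4 Bb3.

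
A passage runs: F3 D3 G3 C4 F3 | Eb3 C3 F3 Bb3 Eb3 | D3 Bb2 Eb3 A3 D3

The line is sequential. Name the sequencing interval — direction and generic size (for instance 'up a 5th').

The 5-note cells begin on F3, Eb3, D3 — each down a 2nd from the last.
From F3 to Eb3: down a 2nd.

down a 2nd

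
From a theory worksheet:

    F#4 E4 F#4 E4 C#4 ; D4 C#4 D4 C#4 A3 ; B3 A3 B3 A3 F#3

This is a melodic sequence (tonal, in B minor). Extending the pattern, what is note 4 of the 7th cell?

Grouping in 5s, the 4th note of each cell is E4, C#4, A3.
Each moves down a 3rd. Continuing: F#3 → D3 → B2 → G2.

G2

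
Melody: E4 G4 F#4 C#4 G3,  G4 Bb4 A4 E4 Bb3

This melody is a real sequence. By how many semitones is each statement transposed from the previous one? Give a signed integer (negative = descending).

Unit = 5 notes; the statements start on E4, G4, moving up a 3rd each time.
E4→G4 is 67 − 64 = 3 semitones.

3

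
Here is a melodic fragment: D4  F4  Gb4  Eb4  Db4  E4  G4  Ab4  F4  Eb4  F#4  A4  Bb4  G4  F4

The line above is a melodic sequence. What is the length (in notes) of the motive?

15 notes total. Splitting into 3 groups of 5:
D4 F4 Gb4 Eb4 Db4 | E4 G4 Ab4 F4 Eb4 | F#4 A4 Bb4 G4 F4
That's a consistent up a 2nd shift per cell, and no other grouping gives one.

5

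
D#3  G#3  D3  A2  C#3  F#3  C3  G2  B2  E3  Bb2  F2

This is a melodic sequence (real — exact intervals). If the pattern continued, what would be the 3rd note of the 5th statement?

Gb2

Grouping in 4s, the 3rd note of each cell is D3, C3, Bb2.
Carrying that down a 2nd forward: Ab2 → Gb2.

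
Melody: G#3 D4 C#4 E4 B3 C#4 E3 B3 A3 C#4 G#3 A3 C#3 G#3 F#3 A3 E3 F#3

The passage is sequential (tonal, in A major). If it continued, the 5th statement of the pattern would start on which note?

Taking 6-note groups, the heads are G#3, E3, C#3: the pattern moves down a 3rd.
Continuing: A2 → F#2. Statement 5 starts on F#2.

F#2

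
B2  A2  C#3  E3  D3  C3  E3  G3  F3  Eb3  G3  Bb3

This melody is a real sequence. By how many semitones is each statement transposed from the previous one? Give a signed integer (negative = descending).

3

Unit = 4 notes; the statements start on B2, D3, F3, moving up a 3rd each time.
B2→D3 is 50 − 47 = 3 semitones.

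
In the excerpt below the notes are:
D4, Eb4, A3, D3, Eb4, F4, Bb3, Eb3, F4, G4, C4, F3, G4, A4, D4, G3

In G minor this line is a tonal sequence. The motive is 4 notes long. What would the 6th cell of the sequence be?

Unit = 4 notes; the statements start on D4, Eb4, F4, G4, moving up a 2nd each time.
Continuing the starts: A4 → Bb4.
So cell 6 is Bb4 C5 F4 Bb3.

Bb4 C5 F4 Bb3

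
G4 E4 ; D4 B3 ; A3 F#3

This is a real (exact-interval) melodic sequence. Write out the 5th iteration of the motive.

B2 G#2

The 2-note cells begin on G4, D4, A3 — each down a 4th from the last.
Continuing the starts: E3 → B2.
So cell 5 is B2 G#2.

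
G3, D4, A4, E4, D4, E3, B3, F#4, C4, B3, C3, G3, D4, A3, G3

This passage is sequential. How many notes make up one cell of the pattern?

5

Try groups of 5 (3 cells in 15 notes):
G3 D4 A4 E4 D4 | E3 B3 F#4 C4 B3 | C3 G3 D4 A3 G3
Every group is a transposition down a 3rd of the one before; no shorter unit works.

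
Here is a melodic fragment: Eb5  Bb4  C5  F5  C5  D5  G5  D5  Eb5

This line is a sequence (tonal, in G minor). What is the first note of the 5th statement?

With a 3-note motive the entries are Eb5, F5, G5, each up a 2nd from the previous.
Continuing: A5 → Bb5. Statement 5 starts on Bb5.

Bb5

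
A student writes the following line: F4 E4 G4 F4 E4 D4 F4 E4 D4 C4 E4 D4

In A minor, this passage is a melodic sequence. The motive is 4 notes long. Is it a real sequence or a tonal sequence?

tonal

Every note is diatonic to A minor.
Cell 1 has -1 semitones from note 1 to 2, but cell 2 has -2 — the interval quality changes while the contour stays the same, which is the hallmark of a tonal sequence.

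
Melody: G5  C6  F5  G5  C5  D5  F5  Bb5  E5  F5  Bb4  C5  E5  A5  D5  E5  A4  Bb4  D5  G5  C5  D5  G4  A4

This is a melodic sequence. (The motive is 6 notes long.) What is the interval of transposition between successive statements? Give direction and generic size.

down a 2nd

Taking 6-note groups, the heads are G5, F5, E5, D5: the pattern moves down a 2nd.
From G5 to F5: down a 2nd.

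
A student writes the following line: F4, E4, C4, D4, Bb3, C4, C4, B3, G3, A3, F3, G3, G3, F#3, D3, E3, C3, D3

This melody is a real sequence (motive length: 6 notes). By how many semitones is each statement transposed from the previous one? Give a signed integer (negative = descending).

-5

The 6-note cells begin on F4, C4, G3 — each down a 4th from the last.
F4 to C4 spans -5 semitones.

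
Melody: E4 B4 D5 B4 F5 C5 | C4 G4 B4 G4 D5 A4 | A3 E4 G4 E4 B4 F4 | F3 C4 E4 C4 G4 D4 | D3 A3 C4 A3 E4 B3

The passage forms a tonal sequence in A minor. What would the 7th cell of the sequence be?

With a 6-note motive the entries are E4, C4, A3, F3, D3, each down a 3rd from the previous.
Extending down a 3rd: B2 → G2.
So cell 7 is G2 D3 F3 D3 A3 E3.

G2 D3 F3 D3 A3 E3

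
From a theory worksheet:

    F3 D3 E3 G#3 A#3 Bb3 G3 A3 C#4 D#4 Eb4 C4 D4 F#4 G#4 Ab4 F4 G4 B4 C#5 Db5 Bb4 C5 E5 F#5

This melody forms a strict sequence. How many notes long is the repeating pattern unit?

5

25 notes total. Splitting into 5 groups of 5:
F3 D3 E3 G#3 A#3 | Bb3 G3 A3 C#4 D#4 | Eb4 C4 D4 F#4 G#4 | Ab4 F4 G4 B4 C#5 | Db5 Bb4 C5 E5 F#5
That's a consistent up a 4th shift per cell, and no other grouping gives one.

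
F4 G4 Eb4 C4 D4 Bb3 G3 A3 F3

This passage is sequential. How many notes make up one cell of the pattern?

3

9 notes total. Splitting into 3 groups of 3:
F4 G4 Eb4 | C4 D4 Bb3 | G3 A3 F3
Every group is a transposition down a 4th of the one before; no shorter unit works.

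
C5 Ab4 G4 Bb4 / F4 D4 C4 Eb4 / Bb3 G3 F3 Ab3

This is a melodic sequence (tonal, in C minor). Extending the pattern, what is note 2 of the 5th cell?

Grouping in 4s, the 2nd note of each cell is Ab4, D4, G3.
Extending down a 5th: C3 → F2.

F2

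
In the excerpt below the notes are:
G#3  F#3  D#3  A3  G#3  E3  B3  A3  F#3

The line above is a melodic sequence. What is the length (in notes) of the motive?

3

There are 9 notes; a 3-note unit gives 3 cells:
G#3 F#3 D#3 | A3 G#3 E3 | B3 A3 F#3
Every group is a transposition up a 2nd of the one before; no shorter unit works.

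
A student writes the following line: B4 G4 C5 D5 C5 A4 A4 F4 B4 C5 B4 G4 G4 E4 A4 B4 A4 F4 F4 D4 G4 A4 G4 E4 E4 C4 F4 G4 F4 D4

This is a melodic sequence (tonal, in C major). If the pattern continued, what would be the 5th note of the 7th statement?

D4

The unit is 6 notes. Position-5 pitches of the 5 shown cells: C5, B4, A4, G4, F4.
Each moves down a 2nd. Continuing: E4 → D4.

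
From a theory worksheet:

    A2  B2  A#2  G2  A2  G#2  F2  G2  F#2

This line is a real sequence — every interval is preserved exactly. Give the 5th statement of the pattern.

The 3-note cells begin on A2, G2, F2 — each down a 2nd from the last.
Continuing the starts: Eb2 → Db2.
Statement 5 starts on Db2 and keeps the same exact contour: Db2 Eb2 D2.

Db2 Eb2 D2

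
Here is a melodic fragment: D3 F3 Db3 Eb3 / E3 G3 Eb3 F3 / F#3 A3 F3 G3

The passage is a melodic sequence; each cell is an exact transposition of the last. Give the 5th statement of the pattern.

A#3 C#4 A3 B3

The 4-note cells begin on D3, E3, F#3 — each up a 2nd from the last.
Continuing the starts: G#3 → A#3.
Statement 5 starts on A#3 and keeps the same exact contour: A#3 C#4 A3 B3.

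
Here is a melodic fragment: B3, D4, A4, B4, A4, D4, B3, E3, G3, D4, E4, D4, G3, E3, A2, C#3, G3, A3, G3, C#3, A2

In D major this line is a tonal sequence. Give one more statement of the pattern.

Taking 7-note groups, the heads are B3, E3, A2: the pattern moves down a 5th.
Statement 4 starts on D2 and keeps the same diatonic contour: D2 F#2 C#3 D3 C#3 F#2 D2.

D2 F#2 C#3 D3 C#3 F#2 D2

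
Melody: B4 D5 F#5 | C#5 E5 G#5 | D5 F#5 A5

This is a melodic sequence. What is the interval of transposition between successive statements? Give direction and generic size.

up a 2nd

Unit = 3 notes; the statements start on B4, C#5, D5, moving up a 2nd each time.
From B4 to C#5: up a 2nd.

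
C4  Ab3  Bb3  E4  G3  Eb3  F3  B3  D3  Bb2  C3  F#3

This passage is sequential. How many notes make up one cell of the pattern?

4

Try groups of 4 (3 cells in 12 notes):
C4 Ab3 Bb3 E4 | G3 Eb3 F3 B3 | D3 Bb2 C3 F#3
Each cell is the previous one down a 4th — so the unit is 4 notes.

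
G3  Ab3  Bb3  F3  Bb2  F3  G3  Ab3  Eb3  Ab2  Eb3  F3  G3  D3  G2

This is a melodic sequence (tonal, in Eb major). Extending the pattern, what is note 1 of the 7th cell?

Ab2

With 5-note cells, note 1 of each statement runs G3, F3, Eb3.
Carrying that down a 2nd forward: D3 → C3 → Bb2 → Ab2.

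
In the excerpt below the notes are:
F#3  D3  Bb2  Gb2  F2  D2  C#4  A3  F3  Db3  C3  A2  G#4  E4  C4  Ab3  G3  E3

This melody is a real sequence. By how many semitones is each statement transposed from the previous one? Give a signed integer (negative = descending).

7

Taking 6-note groups, the heads are F#3, C#4, G#4: the pattern moves up a 5th.
F#3 to C#4 spans +7 semitones.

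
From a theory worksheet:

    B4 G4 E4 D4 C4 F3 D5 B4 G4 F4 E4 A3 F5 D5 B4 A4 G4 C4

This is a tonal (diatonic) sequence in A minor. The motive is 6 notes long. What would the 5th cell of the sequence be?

C6 A5 F5 E5 D5 G4

Unit = 6 notes; the statements start on B4, D5, F5, moving up a 3rd each time.
Continuing the starts: A5 → C6.
From C6 the diatonic shape gives C6 A5 F5 E5 D5 G4.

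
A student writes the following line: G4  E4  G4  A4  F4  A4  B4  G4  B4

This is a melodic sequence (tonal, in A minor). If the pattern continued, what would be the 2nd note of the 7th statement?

The unit is 3 notes. Position-2 pitches of the 3 shown cells: E4, F4, G4.
Each moves up a 2nd. Continuing: A4 → B4 → C5 → D5.

D5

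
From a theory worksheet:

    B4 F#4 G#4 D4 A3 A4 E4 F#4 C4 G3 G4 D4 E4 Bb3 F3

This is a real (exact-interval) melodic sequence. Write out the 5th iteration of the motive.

Eb4 Bb3 C4 Gb3 Db3

Taking 5-note groups, the heads are B4, A4, G4: the pattern moves down a 2nd.
Continuing the starts: F4 → Eb4.
Statement 5 starts on Eb4 and keeps the same exact contour: Eb4 Bb3 C4 Gb3 Db3.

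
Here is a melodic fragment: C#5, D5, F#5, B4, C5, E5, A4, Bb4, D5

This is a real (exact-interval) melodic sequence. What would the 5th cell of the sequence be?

F4 Gb4 Bb4

Taking 3-note groups, the heads are C#5, B4, A4: the pattern moves down a 2nd.
Continuing the starts: G4 → F4.
From F4 the exact shape gives F4 Gb4 Bb4.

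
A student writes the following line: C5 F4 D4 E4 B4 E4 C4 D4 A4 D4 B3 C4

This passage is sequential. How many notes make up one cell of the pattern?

4

There are 12 notes; a 4-note unit gives 3 cells:
C5 F4 D4 E4 | B4 E4 C4 D4 | A4 D4 B3 C4
That's a consistent down a 2nd shift per cell, and no other grouping gives one.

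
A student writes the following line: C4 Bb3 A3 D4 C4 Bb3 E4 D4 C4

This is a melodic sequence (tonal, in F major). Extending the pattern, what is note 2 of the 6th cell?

G4

Grouping in 3s, the 2nd note of each cell is Bb3, C4, D4.
Each moves up a 2nd. Continuing: E4 → F4 → G4.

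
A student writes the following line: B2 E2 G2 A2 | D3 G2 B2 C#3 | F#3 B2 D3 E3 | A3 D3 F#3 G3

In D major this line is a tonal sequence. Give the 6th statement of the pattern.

With a 4-note motive the entries are B2, D3, F#3, A3, each up a 3rd from the previous.
Extending up a 3rd: C#4 → E4.
From E4 the diatonic shape gives E4 A3 C#4 D4.

E4 A3 C#4 D4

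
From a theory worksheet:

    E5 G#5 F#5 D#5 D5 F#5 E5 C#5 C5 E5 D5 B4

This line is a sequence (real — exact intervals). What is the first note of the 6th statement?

Unit = 4 notes; the statements start on E5, D5, C5, moving down a 2nd each time.
Continuing: Bb4 → Ab4 → Gb4. Statement 6 starts on Gb4.

Gb4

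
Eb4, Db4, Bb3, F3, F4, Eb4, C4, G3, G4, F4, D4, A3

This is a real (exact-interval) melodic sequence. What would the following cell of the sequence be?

A4 G4 E4 B3

The 4-note cells begin on Eb4, F4, G4 — each up a 2nd from the last.
Statement 4 starts on A4 and keeps the same exact contour: A4 G4 E4 B3.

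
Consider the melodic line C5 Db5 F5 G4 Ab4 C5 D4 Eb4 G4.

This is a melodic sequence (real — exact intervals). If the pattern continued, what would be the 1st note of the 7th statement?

The unit is 3 notes. Position-1 pitches of the 3 shown cells: C5, G4, D4.
Each moves down a 4th. Continuing: A3 → E3 → B2 → F#2.

F#2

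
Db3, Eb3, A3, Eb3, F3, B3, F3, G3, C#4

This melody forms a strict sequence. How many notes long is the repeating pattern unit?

There are 9 notes; a 3-note unit gives 3 cells:
Db3 Eb3 A3 | Eb3 F3 B3 | F3 G3 C#4
That's a consistent up a 2nd shift per cell, and no other grouping gives one.

3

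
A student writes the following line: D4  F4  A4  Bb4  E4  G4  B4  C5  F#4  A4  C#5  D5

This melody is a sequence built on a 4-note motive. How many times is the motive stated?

12 notes in groups of 4 gives 12/4 = 3 statements.
Starts: D4, E4, F#4 — each up a 2nd.

3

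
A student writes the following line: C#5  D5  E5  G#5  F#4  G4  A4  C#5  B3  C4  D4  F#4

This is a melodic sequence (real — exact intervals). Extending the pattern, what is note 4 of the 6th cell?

A2

The unit is 4 notes. Position-4 pitches of the 3 shown cells: G#5, C#5, F#4.
Extending down a 5th: B3 → E3 → A2.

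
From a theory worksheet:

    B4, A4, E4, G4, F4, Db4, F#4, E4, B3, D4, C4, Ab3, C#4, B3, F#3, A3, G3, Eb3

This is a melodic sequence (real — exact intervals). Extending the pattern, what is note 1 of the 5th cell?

The unit is 6 notes. Position-1 pitches of the 3 shown cells: B4, F#4, C#4.
Carrying that down a 4th forward: G#3 → D#3.

D#3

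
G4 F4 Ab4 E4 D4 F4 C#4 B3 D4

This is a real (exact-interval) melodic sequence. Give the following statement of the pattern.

Unit = 3 notes; the statements start on G4, E4, C#4, moving down a 3rd each time.
From A#3 the exact shape gives A#3 G#3 B3.

A#3 G#3 B3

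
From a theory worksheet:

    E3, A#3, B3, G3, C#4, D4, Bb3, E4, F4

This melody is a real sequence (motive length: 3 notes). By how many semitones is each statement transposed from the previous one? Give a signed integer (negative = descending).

3

Taking 3-note groups, the heads are E3, G3, Bb3: the pattern moves up a 3rd.
Counting half-steps from E3 to G3: 3.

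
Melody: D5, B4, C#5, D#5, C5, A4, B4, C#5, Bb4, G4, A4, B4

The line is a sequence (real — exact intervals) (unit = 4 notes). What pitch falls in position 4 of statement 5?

G4

With 4-note cells, note 4 of each statement runs D#5, C#5, B4.
Each moves down a 2nd. Continuing: A4 → G4.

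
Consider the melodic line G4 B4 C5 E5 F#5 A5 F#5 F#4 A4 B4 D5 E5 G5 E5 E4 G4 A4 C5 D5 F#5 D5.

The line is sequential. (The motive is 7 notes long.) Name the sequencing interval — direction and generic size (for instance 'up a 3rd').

down a 2nd

Unit = 7 notes; the statements start on G4, F#4, E4, moving down a 2nd each time.
G4 to F#4 is down a 2nd.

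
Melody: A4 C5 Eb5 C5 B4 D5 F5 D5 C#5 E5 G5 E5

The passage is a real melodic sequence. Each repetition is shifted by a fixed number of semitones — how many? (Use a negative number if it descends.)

2

The 4-note cells begin on A4, B4, C#5 — each up a 2nd from the last.
A4 to B4 spans +2 semitones.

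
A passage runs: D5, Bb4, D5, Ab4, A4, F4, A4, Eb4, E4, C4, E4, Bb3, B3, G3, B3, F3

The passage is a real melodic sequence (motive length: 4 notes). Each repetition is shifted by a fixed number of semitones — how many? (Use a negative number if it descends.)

Unit = 4 notes; the statements start on D5, A4, E4, B3, moving down a 4th each time.
D5→A4 is 69 − 74 = -5 semitones.

-5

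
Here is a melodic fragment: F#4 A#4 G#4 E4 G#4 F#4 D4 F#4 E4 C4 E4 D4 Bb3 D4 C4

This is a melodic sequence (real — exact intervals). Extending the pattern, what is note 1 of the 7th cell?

Grouping in 3s, the 1st note of each cell is F#4, E4, D4, C4, Bb3.
Carrying that down a 2nd forward: Ab3 → Gb3.

Gb3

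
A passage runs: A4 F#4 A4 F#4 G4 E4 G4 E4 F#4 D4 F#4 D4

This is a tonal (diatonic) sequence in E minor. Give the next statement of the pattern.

E4 C4 E4 C4

The 4-note cells begin on A4, G4, F#4 — each down a 2nd from the last.
So cell 4 is E4 C4 E4 C4.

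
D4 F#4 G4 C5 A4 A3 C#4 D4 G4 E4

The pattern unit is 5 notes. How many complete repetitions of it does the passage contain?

2

10 notes in groups of 5 gives 10/5 = 2 statements.
Starts: D4, A3 — each down a 4th.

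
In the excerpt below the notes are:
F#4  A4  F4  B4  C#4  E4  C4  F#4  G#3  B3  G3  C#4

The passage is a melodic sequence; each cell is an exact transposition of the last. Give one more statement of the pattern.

With a 4-note motive the entries are F#4, C#4, G#3, each down a 4th from the previous.
From D#3 the exact shape gives D#3 F#3 D3 G#3.

D#3 F#3 D3 G#3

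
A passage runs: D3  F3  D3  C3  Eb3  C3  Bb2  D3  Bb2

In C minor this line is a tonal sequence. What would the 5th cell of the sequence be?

The 3-note cells begin on D3, C3, Bb2 — each down a 2nd from the last.
Extending down a 2nd: Ab2 → G2.
From G2 the diatonic shape gives G2 Bb2 G2.

G2 Bb2 G2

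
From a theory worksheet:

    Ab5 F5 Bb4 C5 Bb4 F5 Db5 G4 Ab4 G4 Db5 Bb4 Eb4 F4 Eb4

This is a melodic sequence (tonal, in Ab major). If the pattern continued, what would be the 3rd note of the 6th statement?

F3

The unit is 5 notes. Position-3 pitches of the 3 shown cells: Bb4, G4, Eb4.
Carrying that down a 3rd forward: C4 → Ab3 → F3.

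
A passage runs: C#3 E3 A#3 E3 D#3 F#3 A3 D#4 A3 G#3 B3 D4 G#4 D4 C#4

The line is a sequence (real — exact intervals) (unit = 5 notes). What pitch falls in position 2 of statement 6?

F5

The unit is 5 notes. Position-2 pitches of the 3 shown cells: E3, A3, D4.
Extending up a 4th: G4 → C5 → F5.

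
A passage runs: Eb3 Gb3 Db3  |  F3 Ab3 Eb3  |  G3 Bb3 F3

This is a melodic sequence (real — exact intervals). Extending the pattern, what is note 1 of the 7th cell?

D#4

Grouping in 3s, the 1st note of each cell is Eb3, F3, G3.
Each moves up a 2nd. Continuing: A3 → B3 → C#4 → D#4.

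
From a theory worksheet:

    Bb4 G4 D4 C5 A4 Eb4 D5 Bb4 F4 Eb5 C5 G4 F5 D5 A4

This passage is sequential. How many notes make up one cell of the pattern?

There are 15 notes; a 3-note unit gives 5 cells:
Bb4 G4 D4 | C5 A4 Eb4 | D5 Bb4 F4 | Eb5 C5 G4 | F5 D5 A4
Every group is a transposition up a 2nd of the one before; no shorter unit works.

3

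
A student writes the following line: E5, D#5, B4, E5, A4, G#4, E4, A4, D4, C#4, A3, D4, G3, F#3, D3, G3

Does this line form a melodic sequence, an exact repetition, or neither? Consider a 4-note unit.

Each 4-note cell is the previous one transposed down a 5th.

sequence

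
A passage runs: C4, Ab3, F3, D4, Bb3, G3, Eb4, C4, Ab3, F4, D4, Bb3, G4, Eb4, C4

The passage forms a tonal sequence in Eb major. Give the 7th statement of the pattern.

Bb4 G4 Eb4

Unit = 3 notes; the statements start on C4, D4, Eb4, F4, G4, moving up a 2nd each time.
Extending up a 2nd: Ab4 → Bb4.
From Bb4 the diatonic shape gives Bb4 G4 Eb4.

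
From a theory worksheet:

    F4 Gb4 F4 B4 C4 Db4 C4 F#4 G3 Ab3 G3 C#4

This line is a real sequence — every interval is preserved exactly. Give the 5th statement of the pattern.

A2 Bb2 A2 D#3

Taking 4-note groups, the heads are F4, C4, G3: the pattern moves down a 4th.
Extending down a 4th: D3 → A2.
From A2 the exact shape gives A2 Bb2 A2 D#3.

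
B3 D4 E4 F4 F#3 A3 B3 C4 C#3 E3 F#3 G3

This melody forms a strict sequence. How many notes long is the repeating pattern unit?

4

There are 12 notes; a 4-note unit gives 3 cells:
B3 D4 E4 F4 | F#3 A3 B3 C4 | C#3 E3 F#3 G3
Every group is a transposition down a 4th of the one before; no shorter unit works.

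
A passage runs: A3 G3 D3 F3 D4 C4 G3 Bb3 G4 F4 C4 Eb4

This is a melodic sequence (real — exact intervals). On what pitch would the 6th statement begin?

Bb5

The 4-note cells begin on A3, D4, G4 — each up a 4th from the last.
Extending the heads up a 4th: C5 → F5 → Bb5.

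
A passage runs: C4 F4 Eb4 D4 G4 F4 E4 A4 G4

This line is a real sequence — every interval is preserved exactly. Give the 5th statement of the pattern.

G#4 C#5 B4

Taking 3-note groups, the heads are C4, D4, E4: the pattern moves up a 2nd.
Extending up a 2nd: F#4 → G#4.
From G#4 the exact shape gives G#4 C#5 B4.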